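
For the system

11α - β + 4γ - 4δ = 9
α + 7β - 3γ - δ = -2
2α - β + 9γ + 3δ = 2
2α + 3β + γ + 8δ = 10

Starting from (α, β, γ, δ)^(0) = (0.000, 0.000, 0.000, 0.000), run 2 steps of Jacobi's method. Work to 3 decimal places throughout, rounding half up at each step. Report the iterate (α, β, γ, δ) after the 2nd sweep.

Iteration 1:
  α = (9 - (-1)·0.000 - (4)·0.000 - (-4)·0.000) / (11) = 0.818
  β = (-2 - (1)·0.000 - (-3)·0.000 - (-1)·0.000) / (7) = -0.286
  γ = (2 - (2)·0.000 - (-1)·0.000 - (3)·0.000) / (9) = 0.222
  δ = (10 - (2)·0.000 - (3)·0.000 - (1)·0.000) / (8) = 1.250
Iteration 2:
  α = (9 - (-1)·-0.286 - (4)·0.222 - (-4)·1.250) / (11) = 1.166
  β = (-2 - (1)·0.818 - (-3)·0.222 - (-1)·1.250) / (7) = -0.129
  γ = (2 - (2)·0.818 - (-1)·-0.286 - (3)·1.250) / (9) = -0.408
  δ = (10 - (2)·0.818 - (3)·-0.286 - (1)·0.222) / (8) = 1.125

(1.166, -0.129, -0.408, 1.125)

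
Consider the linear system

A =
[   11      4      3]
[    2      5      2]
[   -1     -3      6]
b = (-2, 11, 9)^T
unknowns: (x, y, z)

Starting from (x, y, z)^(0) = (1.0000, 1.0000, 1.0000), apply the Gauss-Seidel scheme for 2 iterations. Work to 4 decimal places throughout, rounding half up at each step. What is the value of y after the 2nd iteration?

Iteration 1:
  x = (-2 - (4)·1.0000 - (3)·1.0000) / (11) = -0.8182
  y = (11 - (2)·-0.8182 - (2)·1.0000) / (5) = 2.1273
  z = (9 - (-1)·-0.8182 - (-3)·2.1273) / (6) = 2.4273
Iteration 2:
  x = (-2 - (4)·2.1273 - (3)·2.4273) / (11) = -1.6174
  y = (11 - (2)·-1.6174 - (2)·2.4273) / (5) = 1.8760
  z = (9 - (-1)·-1.6174 - (-3)·1.8760) / (6) = 2.1684

1.8760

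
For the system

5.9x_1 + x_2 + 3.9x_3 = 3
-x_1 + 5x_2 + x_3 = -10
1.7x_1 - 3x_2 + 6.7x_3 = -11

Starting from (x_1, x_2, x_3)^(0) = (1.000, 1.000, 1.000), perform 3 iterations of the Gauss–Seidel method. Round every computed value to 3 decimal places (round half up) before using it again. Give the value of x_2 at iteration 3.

-0.958

Iteration 1:
  x_1 = (3 - (1)·1.000 - (3.9)·1.000) / (5.9) = -0.322
  x_2 = (-10 - (-1)·-0.322 - (1)·1.000) / (5) = -2.264
  x_3 = (-11 - (1.7)·-0.322 - (-3)·-2.264) / (6.7) = -2.574
Iteration 2:
  x_1 = (3 - (1)·-2.264 - (3.9)·-2.574) / (5.9) = 2.594
  x_2 = (-10 - (-1)·2.594 - (1)·-2.574) / (5) = -0.966
  x_3 = (-11 - (1.7)·2.594 - (-3)·-0.966) / (6.7) = -2.733
Iteration 3:
  x_1 = (3 - (1)·-0.966 - (3.9)·-2.733) / (5.9) = 2.479
  x_2 = (-10 - (-1)·2.479 - (1)·-2.733) / (5) = -0.958
  x_3 = (-11 - (1.7)·2.479 - (-3)·-0.958) / (6.7) = -2.700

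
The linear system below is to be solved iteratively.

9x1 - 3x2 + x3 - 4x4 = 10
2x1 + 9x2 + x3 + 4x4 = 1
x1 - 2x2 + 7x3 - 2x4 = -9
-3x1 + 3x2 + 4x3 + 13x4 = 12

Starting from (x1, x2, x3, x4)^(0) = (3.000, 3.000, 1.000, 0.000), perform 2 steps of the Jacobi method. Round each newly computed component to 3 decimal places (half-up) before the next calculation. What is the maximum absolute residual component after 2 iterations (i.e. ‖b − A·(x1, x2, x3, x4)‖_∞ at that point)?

5.948

Iteration 1:
  x1 = (10 - (-3)·3.000 - (1)·1.000 - (-4)·0.000) / (9) = 2.000
  x2 = (1 - (2)·3.000 - (1)·1.000 - (4)·0.000) / (9) = -0.667
  x3 = (-9 - (1)·3.000 - (-2)·3.000 - (-2)·0.000) / (7) = -0.857
  x4 = (12 - (-3)·3.000 - (3)·3.000 - (4)·1.000) / (13) = 0.615
Iteration 2:
  x1 = (10 - (-3)·-0.667 - (1)·-0.857 - (-4)·0.615) / (9) = 1.257
  x2 = (1 - (2)·2.000 - (1)·-0.857 - (4)·0.615) / (9) = -0.511
  x3 = (-9 - (1)·2.000 - (-2)·-0.667 - (-2)·0.615) / (7) = -1.586
  x4 = (12 - (-3)·2.000 - (3)·-0.667 - (4)·-0.857) / (13) = 1.802
Residual b − A·x = (5.948, -2.537, 3.427, 0.222); ∞-norm = 5.948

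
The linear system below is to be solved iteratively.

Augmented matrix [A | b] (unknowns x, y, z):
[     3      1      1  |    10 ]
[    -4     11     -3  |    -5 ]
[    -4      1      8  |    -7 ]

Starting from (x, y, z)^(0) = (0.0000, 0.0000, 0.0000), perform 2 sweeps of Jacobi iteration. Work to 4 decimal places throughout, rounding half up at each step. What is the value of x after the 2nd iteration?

3.7765

Iteration 1:
  x = (10 - (1)·0.0000 - (1)·0.0000) / (3) = 3.3333
  y = (-5 - (-4)·0.0000 - (-3)·0.0000) / (11) = -0.4545
  z = (-7 - (-4)·0.0000 - (1)·0.0000) / (8) = -0.8750
Iteration 2:
  x = (10 - (1)·-0.4545 - (1)·-0.8750) / (3) = 3.7765
  y = (-5 - (-4)·3.3333 - (-3)·-0.8750) / (11) = 0.5189
  z = (-7 - (-4)·3.3333 - (1)·-0.4545) / (8) = 0.8485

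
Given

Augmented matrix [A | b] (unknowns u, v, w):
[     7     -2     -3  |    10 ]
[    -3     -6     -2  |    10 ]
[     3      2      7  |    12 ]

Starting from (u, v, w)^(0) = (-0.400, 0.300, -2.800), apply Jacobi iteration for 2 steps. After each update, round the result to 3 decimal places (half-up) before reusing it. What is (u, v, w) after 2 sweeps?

(2.048, -2.424, 1.732)

Iteration 1:
  u = (10 - (-2)·0.300 - (-3)·-2.800) / (7) = 0.314
  v = (10 - (-3)·-0.400 - (-2)·-2.800) / (-6) = -0.533
  w = (12 - (3)·-0.400 - (2)·0.300) / (7) = 1.800
Iteration 2:
  u = (10 - (-2)·-0.533 - (-3)·1.800) / (7) = 2.048
  v = (10 - (-3)·0.314 - (-2)·1.800) / (-6) = -2.424
  w = (12 - (3)·0.314 - (2)·-0.533) / (7) = 1.732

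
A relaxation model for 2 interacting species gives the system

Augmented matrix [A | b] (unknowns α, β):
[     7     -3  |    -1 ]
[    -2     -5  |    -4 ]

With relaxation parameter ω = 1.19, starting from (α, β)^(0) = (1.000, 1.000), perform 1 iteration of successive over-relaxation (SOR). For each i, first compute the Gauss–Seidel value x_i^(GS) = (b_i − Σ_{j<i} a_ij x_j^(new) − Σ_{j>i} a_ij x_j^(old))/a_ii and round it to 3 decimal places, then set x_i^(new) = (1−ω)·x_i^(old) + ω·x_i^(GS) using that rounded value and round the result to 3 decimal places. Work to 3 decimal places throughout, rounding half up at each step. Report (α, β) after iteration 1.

Iteration 1:
  α: GS value = (-1 - (-3)·1.000) / (7) = 0.286;  α ← (1−ω)·1.000 + ω·0.286 = 0.150
  β: GS value = (-4 - (-2)·0.150) / (-5) = 0.740;  β ← (1−ω)·1.000 + ω·0.740 = 0.691

(0.150, 0.691)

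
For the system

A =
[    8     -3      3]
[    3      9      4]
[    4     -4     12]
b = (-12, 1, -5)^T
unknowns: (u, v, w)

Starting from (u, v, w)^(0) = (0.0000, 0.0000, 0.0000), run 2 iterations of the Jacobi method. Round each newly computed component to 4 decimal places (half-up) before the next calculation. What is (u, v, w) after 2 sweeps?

(-1.3021, 0.7963, 0.1204)

Iteration 1:
  u = (-12 - (-3)·0.0000 - (3)·0.0000) / (8) = -1.5000
  v = (1 - (3)·0.0000 - (4)·0.0000) / (9) = 0.1111
  w = (-5 - (4)·0.0000 - (-4)·0.0000) / (12) = -0.4167
Iteration 2:
  u = (-12 - (-3)·0.1111 - (3)·-0.4167) / (8) = -1.3021
  v = (1 - (3)·-1.5000 - (4)·-0.4167) / (9) = 0.7963
  w = (-5 - (4)·-1.5000 - (-4)·0.1111) / (12) = 0.1204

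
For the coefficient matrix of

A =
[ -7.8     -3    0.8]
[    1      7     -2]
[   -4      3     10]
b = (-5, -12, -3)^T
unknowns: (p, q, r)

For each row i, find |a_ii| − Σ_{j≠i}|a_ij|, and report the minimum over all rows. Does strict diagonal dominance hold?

row 1: |-7.8| − (3+0.8) = 4
row 2: |7| − (1+2) = 4
row 3: |10| − (4+3) = 3
minimum over rows = 3 → strictly diagonally dominant (convergence guaranteed)

3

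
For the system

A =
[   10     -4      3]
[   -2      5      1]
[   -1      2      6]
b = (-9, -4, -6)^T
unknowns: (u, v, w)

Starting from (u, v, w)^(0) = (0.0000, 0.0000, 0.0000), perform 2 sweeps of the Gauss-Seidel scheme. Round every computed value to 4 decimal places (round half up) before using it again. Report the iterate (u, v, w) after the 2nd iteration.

Iteration 1:
  u = (-9 - (-4)·0.0000 - (3)·0.0000) / (10) = -0.9000
  v = (-4 - (-2)·-0.9000 - (1)·0.0000) / (5) = -1.1600
  w = (-6 - (-1)·-0.9000 - (2)·-1.1600) / (6) = -0.7633
Iteration 2:
  u = (-9 - (-4)·-1.1600 - (3)·-0.7633) / (10) = -1.1350
  v = (-4 - (-2)·-1.1350 - (1)·-0.7633) / (5) = -1.1013
  w = (-6 - (-1)·-1.1350 - (2)·-1.1013) / (6) = -0.8221

(-1.1350, -1.1013, -0.8221)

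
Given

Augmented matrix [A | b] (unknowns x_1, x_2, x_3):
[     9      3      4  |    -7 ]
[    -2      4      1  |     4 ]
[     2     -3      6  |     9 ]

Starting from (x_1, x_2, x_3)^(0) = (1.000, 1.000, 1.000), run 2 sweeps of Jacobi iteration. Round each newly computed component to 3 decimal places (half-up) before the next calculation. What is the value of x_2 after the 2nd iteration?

-0.195

Iteration 1:
  x_1 = (-7 - (3)·1.000 - (4)·1.000) / (9) = -1.556
  x_2 = (4 - (-2)·1.000 - (1)·1.000) / (4) = 1.250
  x_3 = (9 - (2)·1.000 - (-3)·1.000) / (6) = 1.667
Iteration 2:
  x_1 = (-7 - (3)·1.250 - (4)·1.667) / (9) = -1.935
  x_2 = (4 - (-2)·-1.556 - (1)·1.667) / (4) = -0.195
  x_3 = (9 - (2)·-1.556 - (-3)·1.250) / (6) = 2.644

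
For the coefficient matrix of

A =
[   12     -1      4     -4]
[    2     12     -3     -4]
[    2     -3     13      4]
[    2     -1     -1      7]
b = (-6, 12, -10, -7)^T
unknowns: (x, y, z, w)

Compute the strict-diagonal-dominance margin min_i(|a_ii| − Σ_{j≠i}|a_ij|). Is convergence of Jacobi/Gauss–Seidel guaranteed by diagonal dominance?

row 1: |12| − (1+4+4) = 3
row 2: |12| − (2+3+4) = 3
row 3: |13| − (2+3+4) = 4
row 4: |7| − (2+1+1) = 3
minimum over rows = 3 → strictly diagonally dominant (convergence guaranteed)

3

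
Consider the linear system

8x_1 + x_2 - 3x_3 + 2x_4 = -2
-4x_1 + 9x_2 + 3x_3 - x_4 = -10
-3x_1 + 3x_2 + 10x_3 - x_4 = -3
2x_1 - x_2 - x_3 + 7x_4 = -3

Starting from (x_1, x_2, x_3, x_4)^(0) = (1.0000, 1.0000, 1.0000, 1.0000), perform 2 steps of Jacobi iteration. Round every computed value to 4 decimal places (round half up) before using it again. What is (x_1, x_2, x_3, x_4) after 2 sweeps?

Iteration 1:
  x_1 = (-2 - (1)·1.0000 - (-3)·1.0000 - (2)·1.0000) / (8) = -0.2500
  x_2 = (-10 - (-4)·1.0000 - (3)·1.0000 - (-1)·1.0000) / (9) = -0.8889
  x_3 = (-3 - (-3)·1.0000 - (3)·1.0000 - (-1)·1.0000) / (10) = -0.2000
  x_4 = (-3 - (2)·1.0000 - (-1)·1.0000 - (-1)·1.0000) / (7) = -0.4286
Iteration 2:
  x_1 = (-2 - (1)·-0.8889 - (-3)·-0.2000 - (2)·-0.4286) / (8) = -0.1067
  x_2 = (-10 - (-4)·-0.2500 - (3)·-0.2000 - (-1)·-0.4286) / (9) = -1.2032
  x_3 = (-3 - (-3)·-0.2500 - (3)·-0.8889 - (-1)·-0.4286) / (10) = -0.1512
  x_4 = (-3 - (2)·-0.2500 - (-1)·-0.8889 - (-1)·-0.2000) / (7) = -0.5127

(-0.1067, -1.2032, -0.1512, -0.5127)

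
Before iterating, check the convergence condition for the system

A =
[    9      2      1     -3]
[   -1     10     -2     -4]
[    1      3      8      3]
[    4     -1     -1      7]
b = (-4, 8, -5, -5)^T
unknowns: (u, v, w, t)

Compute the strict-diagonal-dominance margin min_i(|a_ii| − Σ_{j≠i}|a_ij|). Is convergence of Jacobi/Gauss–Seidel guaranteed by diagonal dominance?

1

row 1: |9| − (2+1+3) = 3
row 2: |10| − (1+2+4) = 3
row 3: |8| − (1+3+3) = 1
row 4: |7| − (4+1+1) = 1
minimum over rows = 1 → strictly diagonally dominant (convergence guaranteed)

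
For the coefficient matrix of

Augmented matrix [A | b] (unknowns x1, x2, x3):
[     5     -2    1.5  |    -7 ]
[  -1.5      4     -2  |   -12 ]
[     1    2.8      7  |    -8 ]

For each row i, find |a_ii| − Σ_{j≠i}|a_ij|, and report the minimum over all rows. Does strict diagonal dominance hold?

row 1: |5| − (2+1.5) = 1.5
row 2: |4| − (1.5+2) = 0.5
row 3: |7| − (1+2.8) = 3.2
minimum over rows = 0.5 → strictly diagonally dominant (convergence guaranteed)

0.5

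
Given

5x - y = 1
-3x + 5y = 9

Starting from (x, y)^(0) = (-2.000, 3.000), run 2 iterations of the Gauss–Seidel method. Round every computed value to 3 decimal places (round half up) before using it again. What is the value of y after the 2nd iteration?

2.194

Iteration 1:
  x = (1 - (-1)·3.000) / (5) = 0.800
  y = (9 - (-3)·0.800) / (5) = 2.280
Iteration 2:
  x = (1 - (-1)·2.280) / (5) = 0.656
  y = (9 - (-3)·0.656) / (5) = 2.194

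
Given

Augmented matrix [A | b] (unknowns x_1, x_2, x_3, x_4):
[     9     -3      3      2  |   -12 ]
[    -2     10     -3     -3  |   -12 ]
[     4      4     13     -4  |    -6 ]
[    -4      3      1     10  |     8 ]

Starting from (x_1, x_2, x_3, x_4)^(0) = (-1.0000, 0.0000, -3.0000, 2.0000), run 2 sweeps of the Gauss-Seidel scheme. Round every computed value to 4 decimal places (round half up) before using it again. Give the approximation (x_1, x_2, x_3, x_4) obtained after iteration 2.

Iteration 1:
  x_1 = (-12 - (-3)·0.0000 - (3)·-3.0000 - (2)·2.0000) / (9) = -0.7778
  x_2 = (-12 - (-2)·-0.7778 - (-3)·-3.0000 - (-3)·2.0000) / (10) = -1.6556
  x_3 = (-6 - (4)·-0.7778 - (4)·-1.6556 - (-4)·2.0000) / (13) = 0.9026
  x_4 = (8 - (-4)·-0.7778 - (3)·-1.6556 - (1)·0.9026) / (10) = 0.8953
Iteration 2:
  x_1 = (-12 - (-3)·-1.6556 - (3)·0.9026 - (2)·0.8953) / (9) = -2.3850
  x_2 = (-12 - (-2)·-2.3850 - (-3)·0.9026 - (-3)·0.8953) / (10) = -1.1376
  x_3 = (-6 - (4)·-2.3850 - (4)·-1.1376 - (-4)·0.8953) / (13) = 0.8978
  x_4 = (8 - (-4)·-2.3850 - (3)·-1.1376 - (1)·0.8978) / (10) = 0.0975

(-2.3850, -1.1376, 0.8978, 0.0975)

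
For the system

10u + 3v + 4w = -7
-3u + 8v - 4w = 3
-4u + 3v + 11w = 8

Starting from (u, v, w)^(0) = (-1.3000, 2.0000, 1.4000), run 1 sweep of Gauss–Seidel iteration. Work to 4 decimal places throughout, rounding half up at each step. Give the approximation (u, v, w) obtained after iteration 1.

(-1.8600, 0.3775, -0.0520)

Iteration 1:
  u = (-7 - (3)·2.0000 - (4)·1.4000) / (10) = -1.8600
  v = (3 - (-3)·-1.8600 - (-4)·1.4000) / (8) = 0.3775
  w = (8 - (-4)·-1.8600 - (3)·0.3775) / (11) = -0.0520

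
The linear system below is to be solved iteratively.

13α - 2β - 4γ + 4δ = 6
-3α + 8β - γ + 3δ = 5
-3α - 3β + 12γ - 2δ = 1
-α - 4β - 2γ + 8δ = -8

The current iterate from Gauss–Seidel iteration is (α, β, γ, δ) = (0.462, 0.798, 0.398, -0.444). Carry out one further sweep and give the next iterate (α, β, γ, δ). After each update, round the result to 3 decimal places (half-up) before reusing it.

(0.843, 1.157, 0.509, -0.189)

One sweep:
  α = (6 - (-2)·0.798 - (-4)·0.398 - (4)·-0.444) / (13) = 0.843
  β = (5 - (-3)·0.843 - (-1)·0.398 - (3)·-0.444) / (8) = 1.157
  γ = (1 - (-3)·0.843 - (-3)·1.157 - (-2)·-0.444) / (12) = 0.509
  δ = (-8 - (-1)·0.843 - (-4)·1.157 - (-2)·0.509) / (8) = -0.189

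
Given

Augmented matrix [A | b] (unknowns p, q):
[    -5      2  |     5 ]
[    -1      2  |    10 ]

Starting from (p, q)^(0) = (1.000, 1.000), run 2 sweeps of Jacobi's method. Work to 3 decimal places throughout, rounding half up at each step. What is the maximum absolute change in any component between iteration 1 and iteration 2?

Iteration 1:
  p = (5 - (2)·1.000) / (-5) = -0.600
  q = (10 - (-1)·1.000) / (2) = 5.500
Iteration 2:
  p = (5 - (2)·5.500) / (-5) = 1.200
  q = (10 - (-1)·-0.600) / (2) = 4.700
Change: (1.800, -0.800) → max |·| = 1.800

1.800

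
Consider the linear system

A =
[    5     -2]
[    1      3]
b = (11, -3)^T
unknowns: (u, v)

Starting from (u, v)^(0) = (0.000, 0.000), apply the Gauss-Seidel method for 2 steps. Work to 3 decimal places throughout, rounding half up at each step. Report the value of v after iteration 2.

Iteration 1:
  u = (11 - (-2)·0.000) / (5) = 2.200
  v = (-3 - (1)·2.200) / (3) = -1.733
Iteration 2:
  u = (11 - (-2)·-1.733) / (5) = 1.507
  v = (-3 - (1)·1.507) / (3) = -1.502

-1.502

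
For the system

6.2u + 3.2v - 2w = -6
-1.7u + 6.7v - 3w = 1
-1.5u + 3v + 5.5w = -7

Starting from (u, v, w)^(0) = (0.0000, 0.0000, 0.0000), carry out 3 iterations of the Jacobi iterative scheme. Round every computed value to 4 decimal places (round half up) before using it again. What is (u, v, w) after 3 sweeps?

(-1.1459, -0.9445, -1.3063)

Iteration 1:
  u = (-6 - (3.2)·0.0000 - (-2)·0.0000) / (6.2) = -0.9677
  v = (1 - (-1.7)·0.0000 - (-3)·0.0000) / (6.7) = 0.1493
  w = (-7 - (-1.5)·0.0000 - (3)·0.0000) / (5.5) = -1.2727
Iteration 2:
  u = (-6 - (3.2)·0.1493 - (-2)·-1.2727) / (6.2) = -1.4553
  v = (1 - (-1.7)·-0.9677 - (-3)·-1.2727) / (6.7) = -0.6661
  w = (-7 - (-1.5)·-0.9677 - (3)·0.1493) / (5.5) = -1.6181
Iteration 3:
  u = (-6 - (3.2)·-0.6661 - (-2)·-1.6181) / (6.2) = -1.1459
  v = (1 - (-1.7)·-1.4553 - (-3)·-1.6181) / (6.7) = -0.9445
  w = (-7 - (-1.5)·-1.4553 - (3)·-0.6661) / (5.5) = -1.3063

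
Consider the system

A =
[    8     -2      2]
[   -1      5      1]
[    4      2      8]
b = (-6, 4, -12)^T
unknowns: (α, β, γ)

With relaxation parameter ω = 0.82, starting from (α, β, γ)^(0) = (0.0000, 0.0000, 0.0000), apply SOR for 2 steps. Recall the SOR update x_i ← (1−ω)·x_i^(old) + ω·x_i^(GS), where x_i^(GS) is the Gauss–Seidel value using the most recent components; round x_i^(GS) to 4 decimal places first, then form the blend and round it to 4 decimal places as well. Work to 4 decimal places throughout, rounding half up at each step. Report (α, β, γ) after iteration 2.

(-0.3881, 0.8713, -1.4460)

Iteration 1:
  α: GS value = (-6 - (-2)·0.0000 - (2)·0.0000) / (8) = -0.7500;  α ← (1−ω)·0.0000 + ω·-0.7500 = -0.6150
  β: GS value = (4 - (-1)·-0.6150 - (1)·0.0000) / (5) = 0.6770;  β ← (1−ω)·0.0000 + ω·0.6770 = 0.5551
  γ: GS value = (-12 - (4)·-0.6150 - (2)·0.5551) / (8) = -1.3313;  γ ← (1−ω)·0.0000 + ω·-1.3313 = -1.0917
Iteration 2:
  α: GS value = (-6 - (-2)·0.5551 - (2)·-1.0917) / (8) = -0.3383;  α ← (1−ω)·-0.6150 + ω·-0.3383 = -0.3881
  β: GS value = (4 - (-1)·-0.3881 - (1)·-1.0917) / (5) = 0.9407;  β ← (1−ω)·0.5551 + ω·0.9407 = 0.8713
  γ: GS value = (-12 - (4)·-0.3881 - (2)·0.8713) / (8) = -1.5238;  γ ← (1−ω)·-1.0917 + ω·-1.5238 = -1.4460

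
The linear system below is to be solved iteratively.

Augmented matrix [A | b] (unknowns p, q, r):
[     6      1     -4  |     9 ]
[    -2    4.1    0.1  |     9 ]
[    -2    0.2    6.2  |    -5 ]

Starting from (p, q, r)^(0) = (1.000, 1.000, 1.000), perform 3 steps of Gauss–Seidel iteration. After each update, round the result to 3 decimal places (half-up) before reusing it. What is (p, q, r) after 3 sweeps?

Iteration 1:
  p = (9 - (1)·1.000 - (-4)·1.000) / (6) = 2.000
  q = (9 - (-2)·2.000 - (0.1)·1.000) / (4.1) = 3.146
  r = (-5 - (-2)·2.000 - (0.2)·3.146) / (6.2) = -0.263
Iteration 2:
  p = (9 - (1)·3.146 - (-4)·-0.263) / (6) = 0.800
  q = (9 - (-2)·0.800 - (0.1)·-0.263) / (4.1) = 2.592
  r = (-5 - (-2)·0.800 - (0.2)·2.592) / (6.2) = -0.632
Iteration 3:
  p = (9 - (1)·2.592 - (-4)·-0.632) / (6) = 0.647
  q = (9 - (-2)·0.647 - (0.1)·-0.632) / (4.1) = 2.526
  r = (-5 - (-2)·0.647 - (0.2)·2.526) / (6.2) = -0.679

(0.647, 2.526, -0.679)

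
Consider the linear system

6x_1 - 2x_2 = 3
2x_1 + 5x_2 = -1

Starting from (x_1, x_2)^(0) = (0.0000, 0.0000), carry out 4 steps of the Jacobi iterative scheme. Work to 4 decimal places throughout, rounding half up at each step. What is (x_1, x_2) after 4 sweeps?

(0.3756, -0.3467)

Iteration 1:
  x_1 = (3 - (-2)·0.0000) / (6) = 0.5000
  x_2 = (-1 - (2)·0.0000) / (5) = -0.2000
Iteration 2:
  x_1 = (3 - (-2)·-0.2000) / (6) = 0.4333
  x_2 = (-1 - (2)·0.5000) / (5) = -0.4000
Iteration 3:
  x_1 = (3 - (-2)·-0.4000) / (6) = 0.3667
  x_2 = (-1 - (2)·0.4333) / (5) = -0.3733
Iteration 4:
  x_1 = (3 - (-2)·-0.3733) / (6) = 0.3756
  x_2 = (-1 - (2)·0.3667) / (5) = -0.3467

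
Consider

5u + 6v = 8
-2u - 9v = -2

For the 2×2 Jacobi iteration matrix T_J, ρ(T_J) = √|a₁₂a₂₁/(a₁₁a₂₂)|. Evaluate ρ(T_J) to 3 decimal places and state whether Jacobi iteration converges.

0.516

a₁₂a₂₁/(a₁₁a₂₂) = (6)·(-2) / ((5)·(-9)) = 0.266667
ρ = √|0.266667| = √0.266667 = 0.516
ρ < 1, so Jacobi converges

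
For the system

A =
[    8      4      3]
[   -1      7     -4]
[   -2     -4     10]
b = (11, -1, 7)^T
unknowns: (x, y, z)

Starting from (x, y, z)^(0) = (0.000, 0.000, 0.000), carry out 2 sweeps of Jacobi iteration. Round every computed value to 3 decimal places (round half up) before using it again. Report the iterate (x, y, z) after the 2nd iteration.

Iteration 1:
  x = (11 - (4)·0.000 - (3)·0.000) / (8) = 1.375
  y = (-1 - (-1)·0.000 - (-4)·0.000) / (7) = -0.143
  z = (7 - (-2)·0.000 - (-4)·0.000) / (10) = 0.700
Iteration 2:
  x = (11 - (4)·-0.143 - (3)·0.700) / (8) = 1.184
  y = (-1 - (-1)·1.375 - (-4)·0.700) / (7) = 0.454
  z = (7 - (-2)·1.375 - (-4)·-0.143) / (10) = 0.918

(1.184, 0.454, 0.918)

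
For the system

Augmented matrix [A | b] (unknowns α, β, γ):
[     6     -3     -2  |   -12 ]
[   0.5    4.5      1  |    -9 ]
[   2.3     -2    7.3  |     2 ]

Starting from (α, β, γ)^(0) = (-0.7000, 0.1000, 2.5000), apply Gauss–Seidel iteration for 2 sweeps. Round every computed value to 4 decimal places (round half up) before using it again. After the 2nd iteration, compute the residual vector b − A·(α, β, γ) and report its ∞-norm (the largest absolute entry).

4.1670

Iteration 1:
  α = (-12 - (-3)·0.1000 - (-2)·2.5000) / (6) = -1.1167
  β = (-9 - (0.5)·-1.1167 - (1)·2.5000) / (4.5) = -2.4315
  γ = (2 - (2.3)·-1.1167 - (-2)·-2.4315) / (7.3) = -0.0404
Iteration 2:
  α = (-12 - (-3)·-2.4315 - (-2)·-0.0404) / (6) = -3.2292
  β = (-9 - (0.5)·-3.2292 - (1)·-0.0404) / (4.5) = -1.6322
  γ = (2 - (2.3)·-3.2292 - (-2)·-1.6322) / (7.3) = 0.8442
Residual b − A·x = (4.1670, -0.8847, 0.0001); ∞-norm = 4.1670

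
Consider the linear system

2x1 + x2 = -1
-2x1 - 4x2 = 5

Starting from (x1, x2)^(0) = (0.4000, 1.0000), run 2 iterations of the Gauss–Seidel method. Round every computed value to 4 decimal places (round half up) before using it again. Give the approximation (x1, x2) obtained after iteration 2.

(-0.1250, -1.1875)

Iteration 1:
  x1 = (-1 - (1)·1.0000) / (2) = -1.0000
  x2 = (5 - (-2)·-1.0000) / (-4) = -0.7500
Iteration 2:
  x1 = (-1 - (1)·-0.7500) / (2) = -0.1250
  x2 = (5 - (-2)·-0.1250) / (-4) = -1.1875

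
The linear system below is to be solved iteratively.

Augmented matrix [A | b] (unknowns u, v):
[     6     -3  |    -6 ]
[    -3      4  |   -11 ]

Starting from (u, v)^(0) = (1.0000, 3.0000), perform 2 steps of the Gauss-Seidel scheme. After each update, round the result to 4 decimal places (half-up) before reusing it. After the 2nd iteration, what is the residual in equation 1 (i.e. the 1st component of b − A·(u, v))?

-6.0468

Iteration 1:
  u = (-6 - (-3)·3.0000) / (6) = 0.5000
  v = (-11 - (-3)·0.5000) / (4) = -2.3750
Iteration 2:
  u = (-6 - (-3)·-2.3750) / (6) = -2.1875
  v = (-11 - (-3)·-2.1875) / (4) = -4.3906
Residual b − A·x = (-6.0468, -0.0001)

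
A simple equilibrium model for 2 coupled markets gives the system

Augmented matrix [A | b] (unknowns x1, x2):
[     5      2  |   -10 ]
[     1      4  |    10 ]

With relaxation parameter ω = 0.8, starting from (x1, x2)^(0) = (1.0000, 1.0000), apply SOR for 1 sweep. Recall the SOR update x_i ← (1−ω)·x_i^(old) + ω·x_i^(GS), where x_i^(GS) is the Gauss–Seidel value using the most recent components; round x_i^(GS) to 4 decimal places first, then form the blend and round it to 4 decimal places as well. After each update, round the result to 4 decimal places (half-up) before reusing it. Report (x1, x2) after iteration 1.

Iteration 1:
  x1: GS value = (-10 - (2)·1.0000) / (5) = -2.4000;  x1 ← (1−ω)·1.0000 + ω·-2.4000 = -1.7200
  x2: GS value = (10 - (1)·-1.7200) / (4) = 2.9300;  x2 ← (1−ω)·1.0000 + ω·2.9300 = 2.5440

(-1.7200, 2.5440)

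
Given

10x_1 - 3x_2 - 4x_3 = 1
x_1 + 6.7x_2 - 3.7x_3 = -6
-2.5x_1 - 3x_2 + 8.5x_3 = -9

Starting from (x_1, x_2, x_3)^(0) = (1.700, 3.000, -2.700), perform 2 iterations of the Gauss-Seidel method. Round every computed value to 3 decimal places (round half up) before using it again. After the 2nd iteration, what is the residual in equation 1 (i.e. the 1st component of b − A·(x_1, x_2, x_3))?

1.228

Iteration 1:
  x_1 = (1 - (-3)·3.000 - (-4)·-2.700) / (10) = -0.080
  x_2 = (-6 - (1)·-0.080 - (-3.7)·-2.700) / (6.7) = -2.375
  x_3 = (-9 - (-2.5)·-0.080 - (-3)·-2.375) / (8.5) = -1.921
Iteration 2:
  x_1 = (1 - (-3)·-2.375 - (-4)·-1.921) / (10) = -1.381
  x_2 = (-6 - (1)·-1.381 - (-3.7)·-1.921) / (6.7) = -1.750
  x_3 = (-9 - (-2.5)·-1.381 - (-3)·-1.750) / (8.5) = -2.083
Residual b − A·x = (1.228, -0.601, 0.003)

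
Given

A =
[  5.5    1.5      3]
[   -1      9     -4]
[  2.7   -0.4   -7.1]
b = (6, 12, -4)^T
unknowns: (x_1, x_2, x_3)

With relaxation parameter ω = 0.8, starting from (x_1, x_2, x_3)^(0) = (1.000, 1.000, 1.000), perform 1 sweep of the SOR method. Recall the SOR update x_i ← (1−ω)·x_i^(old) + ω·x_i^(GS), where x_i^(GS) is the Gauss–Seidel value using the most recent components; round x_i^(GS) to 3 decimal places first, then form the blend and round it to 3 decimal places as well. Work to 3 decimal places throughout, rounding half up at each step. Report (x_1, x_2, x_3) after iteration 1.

(0.418, 1.659, 0.703)

Iteration 1:
  x_1: GS value = (6 - (1.5)·1.000 - (3)·1.000) / (5.5) = 0.273;  x_1 ← (1−ω)·1.000 + ω·0.273 = 0.418
  x_2: GS value = (12 - (-1)·0.418 - (-4)·1.000) / (9) = 1.824;  x_2 ← (1−ω)·1.000 + ω·1.824 = 1.659
  x_3: GS value = (-4 - (2.7)·0.418 - (-0.4)·1.659) / (-7.1) = 0.629;  x_3 ← (1−ω)·1.000 + ω·0.629 = 0.703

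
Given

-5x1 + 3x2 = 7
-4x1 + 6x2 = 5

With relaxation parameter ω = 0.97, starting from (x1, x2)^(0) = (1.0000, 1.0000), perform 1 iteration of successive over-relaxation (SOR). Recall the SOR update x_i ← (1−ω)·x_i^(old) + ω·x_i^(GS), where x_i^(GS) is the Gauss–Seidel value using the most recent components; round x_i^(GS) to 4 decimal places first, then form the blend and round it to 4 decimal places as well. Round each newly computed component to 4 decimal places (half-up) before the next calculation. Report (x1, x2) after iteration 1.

Iteration 1:
  x1: GS value = (7 - (3)·1.0000) / (-5) = -0.8000;  x1 ← (1−ω)·1.0000 + ω·-0.8000 = -0.7460
  x2: GS value = (5 - (-4)·-0.7460) / (6) = 0.3360;  x2 ← (1−ω)·1.0000 + ω·0.3360 = 0.3559

(-0.7460, 0.3559)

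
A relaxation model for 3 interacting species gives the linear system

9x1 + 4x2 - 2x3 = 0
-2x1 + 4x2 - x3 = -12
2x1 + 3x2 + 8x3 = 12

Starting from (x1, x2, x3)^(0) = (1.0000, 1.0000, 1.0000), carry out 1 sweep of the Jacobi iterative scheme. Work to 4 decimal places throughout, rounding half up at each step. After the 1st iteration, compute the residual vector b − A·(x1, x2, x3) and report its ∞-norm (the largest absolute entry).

12.7498

Iteration 1:
  x1 = (0 - (4)·1.0000 - (-2)·1.0000) / (9) = -0.2222
  x2 = (-12 - (-2)·1.0000 - (-1)·1.0000) / (4) = -2.2500
  x3 = (12 - (2)·1.0000 - (3)·1.0000) / (8) = 0.8750
Residual b − A·x = (12.7498, -2.5694, 12.1944); ∞-norm = 12.7498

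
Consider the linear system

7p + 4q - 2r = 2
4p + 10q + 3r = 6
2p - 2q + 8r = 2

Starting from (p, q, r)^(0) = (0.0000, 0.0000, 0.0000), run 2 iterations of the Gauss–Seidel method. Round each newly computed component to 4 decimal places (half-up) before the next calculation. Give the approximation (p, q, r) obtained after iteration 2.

(0.0939, 0.4724, 0.3446)

Iteration 1:
  p = (2 - (4)·0.0000 - (-2)·0.0000) / (7) = 0.2857
  q = (6 - (4)·0.2857 - (3)·0.0000) / (10) = 0.4857
  r = (2 - (2)·0.2857 - (-2)·0.4857) / (8) = 0.3000
Iteration 2:
  p = (2 - (4)·0.4857 - (-2)·0.3000) / (7) = 0.0939
  q = (6 - (4)·0.0939 - (3)·0.3000) / (10) = 0.4724
  r = (2 - (2)·0.0939 - (-2)·0.4724) / (8) = 0.3446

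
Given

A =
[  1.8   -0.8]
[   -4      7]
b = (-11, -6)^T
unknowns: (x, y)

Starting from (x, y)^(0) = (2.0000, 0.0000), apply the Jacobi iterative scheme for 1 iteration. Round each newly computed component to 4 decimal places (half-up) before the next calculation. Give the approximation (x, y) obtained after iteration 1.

(-6.1111, 0.2857)

Iteration 1:
  x = (-11 - (-0.8)·0.0000) / (1.8) = -6.1111
  y = (-6 - (-4)·2.0000) / (7) = 0.2857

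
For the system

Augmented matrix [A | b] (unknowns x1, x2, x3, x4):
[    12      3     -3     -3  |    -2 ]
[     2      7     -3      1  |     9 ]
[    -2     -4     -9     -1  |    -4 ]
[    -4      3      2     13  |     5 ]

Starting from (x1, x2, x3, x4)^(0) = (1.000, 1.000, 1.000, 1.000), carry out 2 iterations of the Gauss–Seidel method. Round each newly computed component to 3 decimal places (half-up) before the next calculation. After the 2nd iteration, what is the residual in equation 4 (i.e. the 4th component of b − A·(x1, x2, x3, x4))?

Iteration 1:
  x1 = (-2 - (3)·1.000 - (-3)·1.000 - (-3)·1.000) / (12) = 0.083
  x2 = (9 - (2)·0.083 - (-3)·1.000 - (1)·1.000) / (7) = 1.548
  x3 = (-4 - (-2)·0.083 - (-4)·1.548 - (-1)·1.000) / (-9) = -0.373
  x4 = (5 - (-4)·0.083 - (3)·1.548 - (2)·-0.373) / (13) = 0.110
Iteration 2:
  x1 = (-2 - (3)·1.548 - (-3)·-0.373 - (-3)·0.110) / (12) = -0.619
  x2 = (9 - (2)·-0.619 - (-3)·-0.373 - (1)·0.110) / (7) = 1.287
  x3 = (-4 - (-2)·-0.619 - (-4)·1.287 - (-1)·0.110) / (-9) = -0.002
  x4 = (5 - (-4)·-0.619 - (3)·1.287 - (2)·-0.002) / (13) = -0.103
Residual b − A·x = (1.252, 1.326, -0.211, 0.006)

0.006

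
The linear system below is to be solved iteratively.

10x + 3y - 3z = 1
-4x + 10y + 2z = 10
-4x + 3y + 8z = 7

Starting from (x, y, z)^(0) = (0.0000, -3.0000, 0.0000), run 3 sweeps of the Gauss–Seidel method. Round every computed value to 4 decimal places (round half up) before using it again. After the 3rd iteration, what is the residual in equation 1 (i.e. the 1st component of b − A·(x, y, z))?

-0.2676

Iteration 1:
  x = (1 - (3)·-3.0000 - (-3)·0.0000) / (10) = 1.0000
  y = (10 - (-4)·1.0000 - (2)·0.0000) / (10) = 1.4000
  z = (7 - (-4)·1.0000 - (3)·1.4000) / (8) = 0.8500
Iteration 2:
  x = (1 - (3)·1.4000 - (-3)·0.8500) / (10) = -0.0650
  y = (10 - (-4)·-0.0650 - (2)·0.8500) / (10) = 0.8040
  z = (7 - (-4)·-0.0650 - (3)·0.8040) / (8) = 0.5410
Iteration 3:
  x = (1 - (3)·0.8040 - (-3)·0.5410) / (10) = 0.0211
  y = (10 - (-4)·0.0211 - (2)·0.5410) / (10) = 0.9002
  z = (7 - (-4)·0.0211 - (3)·0.9002) / (8) = 0.5480
Residual b − A·x = (-0.2676, -0.0136, -0.0002)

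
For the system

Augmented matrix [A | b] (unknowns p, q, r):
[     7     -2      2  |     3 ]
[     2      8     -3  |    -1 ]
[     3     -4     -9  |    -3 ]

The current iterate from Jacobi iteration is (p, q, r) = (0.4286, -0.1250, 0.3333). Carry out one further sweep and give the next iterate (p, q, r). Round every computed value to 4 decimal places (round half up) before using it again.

One sweep:
  p = (3 - (-2)·-0.1250 - (2)·0.3333) / (7) = 0.2976
  q = (-1 - (2)·0.4286 - (-3)·0.3333) / (8) = -0.1072
  r = (-3 - (3)·0.4286 - (-4)·-0.1250) / (-9) = 0.5318

(0.2976, -0.1072, 0.5318)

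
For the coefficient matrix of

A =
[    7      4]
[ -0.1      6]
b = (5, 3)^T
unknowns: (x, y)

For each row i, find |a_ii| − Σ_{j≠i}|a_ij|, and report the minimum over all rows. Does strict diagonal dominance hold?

3

row 1: |7| − (4) = 3
row 2: |6| − (0.1) = 5.9
minimum over rows = 3 → strictly diagonally dominant (convergence guaranteed)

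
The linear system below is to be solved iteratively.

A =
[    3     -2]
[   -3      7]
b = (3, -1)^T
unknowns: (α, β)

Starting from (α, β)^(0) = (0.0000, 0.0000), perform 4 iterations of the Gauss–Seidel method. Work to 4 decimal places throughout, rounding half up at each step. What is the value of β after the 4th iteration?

Iteration 1:
  α = (3 - (-2)·0.0000) / (3) = 1.0000
  β = (-1 - (-3)·1.0000) / (7) = 0.2857
Iteration 2:
  α = (3 - (-2)·0.2857) / (3) = 1.1905
  β = (-1 - (-3)·1.1905) / (7) = 0.3674
Iteration 3:
  α = (3 - (-2)·0.3674) / (3) = 1.2449
  β = (-1 - (-3)·1.2449) / (7) = 0.3907
Iteration 4:
  α = (3 - (-2)·0.3907) / (3) = 1.2605
  β = (-1 - (-3)·1.2605) / (7) = 0.3974

0.3974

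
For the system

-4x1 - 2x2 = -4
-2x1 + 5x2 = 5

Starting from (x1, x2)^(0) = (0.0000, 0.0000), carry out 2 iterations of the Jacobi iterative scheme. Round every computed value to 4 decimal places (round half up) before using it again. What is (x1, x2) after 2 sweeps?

(0.5000, 1.4000)

Iteration 1:
  x1 = (-4 - (-2)·0.0000) / (-4) = 1.0000
  x2 = (5 - (-2)·0.0000) / (5) = 1.0000
Iteration 2:
  x1 = (-4 - (-2)·1.0000) / (-4) = 0.5000
  x2 = (5 - (-2)·1.0000) / (5) = 1.4000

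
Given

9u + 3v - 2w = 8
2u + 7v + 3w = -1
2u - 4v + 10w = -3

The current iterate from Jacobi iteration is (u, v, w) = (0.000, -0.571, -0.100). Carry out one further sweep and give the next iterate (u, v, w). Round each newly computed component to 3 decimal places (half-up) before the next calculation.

(1.057, -0.100, -0.528)

One sweep:
  u = (8 - (3)·-0.571 - (-2)·-0.100) / (9) = 1.057
  v = (-1 - (2)·0.000 - (3)·-0.100) / (7) = -0.100
  w = (-3 - (2)·0.000 - (-4)·-0.571) / (10) = -0.528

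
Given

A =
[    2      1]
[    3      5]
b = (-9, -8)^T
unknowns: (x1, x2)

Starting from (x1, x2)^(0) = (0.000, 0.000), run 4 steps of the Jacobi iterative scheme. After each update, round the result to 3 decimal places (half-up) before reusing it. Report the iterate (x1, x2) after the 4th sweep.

(-4.810, 1.430)

Iteration 1:
  x1 = (-9 - (1)·0.000) / (2) = -4.500
  x2 = (-8 - (3)·0.000) / (5) = -1.600
Iteration 2:
  x1 = (-9 - (1)·-1.600) / (2) = -3.700
  x2 = (-8 - (3)·-4.500) / (5) = 1.100
Iteration 3:
  x1 = (-9 - (1)·1.100) / (2) = -5.050
  x2 = (-8 - (3)·-3.700) / (5) = 0.620
Iteration 4:
  x1 = (-9 - (1)·0.620) / (2) = -4.810
  x2 = (-8 - (3)·-5.050) / (5) = 1.430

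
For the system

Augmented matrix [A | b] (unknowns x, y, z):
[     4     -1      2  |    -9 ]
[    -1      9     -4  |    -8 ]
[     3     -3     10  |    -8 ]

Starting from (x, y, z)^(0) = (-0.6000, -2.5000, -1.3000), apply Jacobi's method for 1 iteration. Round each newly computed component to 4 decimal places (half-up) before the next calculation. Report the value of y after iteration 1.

Iteration 1:
  x = (-9 - (-1)·-2.5000 - (2)·-1.3000) / (4) = -2.2250
  y = (-8 - (-1)·-0.6000 - (-4)·-1.3000) / (9) = -1.5333
  z = (-8 - (3)·-0.6000 - (-3)·-2.5000) / (10) = -1.3700

-1.5333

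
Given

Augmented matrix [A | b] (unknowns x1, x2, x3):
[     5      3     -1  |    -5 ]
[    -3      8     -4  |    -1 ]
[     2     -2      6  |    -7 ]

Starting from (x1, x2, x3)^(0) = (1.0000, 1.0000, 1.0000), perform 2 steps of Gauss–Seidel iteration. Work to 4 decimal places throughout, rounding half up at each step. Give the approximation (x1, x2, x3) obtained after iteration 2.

(-1.0600, -0.8975, -1.1125)

Iteration 1:
  x1 = (-5 - (3)·1.0000 - (-1)·1.0000) / (5) = -1.4000
  x2 = (-1 - (-3)·-1.4000 - (-4)·1.0000) / (8) = -0.1500
  x3 = (-7 - (2)·-1.4000 - (-2)·-0.1500) / (6) = -0.7500
Iteration 2:
  x1 = (-5 - (3)·-0.1500 - (-1)·-0.7500) / (5) = -1.0600
  x2 = (-1 - (-3)·-1.0600 - (-4)·-0.7500) / (8) = -0.8975
  x3 = (-7 - (2)·-1.0600 - (-2)·-0.8975) / (6) = -1.1125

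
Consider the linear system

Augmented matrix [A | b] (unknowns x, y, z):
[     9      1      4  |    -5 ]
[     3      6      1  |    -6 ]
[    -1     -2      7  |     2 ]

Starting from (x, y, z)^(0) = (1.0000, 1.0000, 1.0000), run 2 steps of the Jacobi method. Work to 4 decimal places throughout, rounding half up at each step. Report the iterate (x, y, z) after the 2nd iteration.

(-0.6878, -0.5635, -0.3492)

Iteration 1:
  x = (-5 - (1)·1.0000 - (4)·1.0000) / (9) = -1.1111
  y = (-6 - (3)·1.0000 - (1)·1.0000) / (6) = -1.6667
  z = (2 - (-1)·1.0000 - (-2)·1.0000) / (7) = 0.7143
Iteration 2:
  x = (-5 - (1)·-1.6667 - (4)·0.7143) / (9) = -0.6878
  y = (-6 - (3)·-1.1111 - (1)·0.7143) / (6) = -0.5635
  z = (2 - (-1)·-1.1111 - (-2)·-1.6667) / (7) = -0.3492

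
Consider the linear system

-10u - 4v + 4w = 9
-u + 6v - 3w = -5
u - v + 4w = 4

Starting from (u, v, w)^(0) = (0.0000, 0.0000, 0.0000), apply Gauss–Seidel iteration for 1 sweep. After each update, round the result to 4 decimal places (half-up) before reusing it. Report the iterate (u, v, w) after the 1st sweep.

(-0.9000, -0.9833, 0.9792)

Iteration 1:
  u = (9 - (-4)·0.0000 - (4)·0.0000) / (-10) = -0.9000
  v = (-5 - (-1)·-0.9000 - (-3)·0.0000) / (6) = -0.9833
  w = (4 - (1)·-0.9000 - (-1)·-0.9833) / (4) = 0.9792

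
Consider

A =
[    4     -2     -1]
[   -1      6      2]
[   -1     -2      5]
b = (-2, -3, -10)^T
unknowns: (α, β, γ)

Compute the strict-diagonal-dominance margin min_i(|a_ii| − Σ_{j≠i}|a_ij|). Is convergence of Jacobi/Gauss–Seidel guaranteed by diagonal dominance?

1

row 1: |4| − (2+1) = 1
row 2: |6| − (1+2) = 3
row 3: |5| − (1+2) = 2
minimum over rows = 1 → strictly diagonally dominant (convergence guaranteed)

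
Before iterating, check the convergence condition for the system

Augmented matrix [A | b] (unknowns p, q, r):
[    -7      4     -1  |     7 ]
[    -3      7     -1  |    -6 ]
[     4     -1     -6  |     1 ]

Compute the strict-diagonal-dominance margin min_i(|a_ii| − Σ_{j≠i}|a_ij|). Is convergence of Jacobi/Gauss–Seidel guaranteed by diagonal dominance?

1

row 1: |-7| − (4+1) = 2
row 2: |7| − (3+1) = 3
row 3: |-6| − (4+1) = 1
minimum over rows = 1 → strictly diagonally dominant (convergence guaranteed)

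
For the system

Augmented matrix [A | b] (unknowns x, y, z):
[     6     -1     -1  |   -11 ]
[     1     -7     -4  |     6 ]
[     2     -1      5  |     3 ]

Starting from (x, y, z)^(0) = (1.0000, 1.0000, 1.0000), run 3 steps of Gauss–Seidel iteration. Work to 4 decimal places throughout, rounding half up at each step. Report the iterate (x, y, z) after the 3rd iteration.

(-1.9296, -1.7372, 1.0244)

Iteration 1:
  x = (-11 - (-1)·1.0000 - (-1)·1.0000) / (6) = -1.5000
  y = (6 - (1)·-1.5000 - (-4)·1.0000) / (-7) = -1.6429
  z = (3 - (2)·-1.5000 - (-1)·-1.6429) / (5) = 0.8714
Iteration 2:
  x = (-11 - (-1)·-1.6429 - (-1)·0.8714) / (6) = -1.9619
  y = (6 - (1)·-1.9619 - (-4)·0.8714) / (-7) = -1.6354
  z = (3 - (2)·-1.9619 - (-1)·-1.6354) / (5) = 1.0577
Iteration 3:
  x = (-11 - (-1)·-1.6354 - (-1)·1.0577) / (6) = -1.9296
  y = (6 - (1)·-1.9296 - (-4)·1.0577) / (-7) = -1.7372
  z = (3 - (2)·-1.9296 - (-1)·-1.7372) / (5) = 1.0244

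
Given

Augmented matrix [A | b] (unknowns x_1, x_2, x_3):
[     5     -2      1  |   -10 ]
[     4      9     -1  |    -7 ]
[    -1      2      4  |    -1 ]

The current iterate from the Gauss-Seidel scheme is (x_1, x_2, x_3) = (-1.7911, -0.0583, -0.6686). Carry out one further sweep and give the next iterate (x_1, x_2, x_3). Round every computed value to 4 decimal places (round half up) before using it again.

One sweep:
  x_1 = (-10 - (-2)·-0.0583 - (1)·-0.6686) / (5) = -1.8896
  x_2 = (-7 - (4)·-1.8896 - (-1)·-0.6686) / (9) = -0.0122
  x_3 = (-1 - (-1)·-1.8896 - (2)·-0.0122) / (4) = -0.7163

(-1.8896, -0.0122, -0.7163)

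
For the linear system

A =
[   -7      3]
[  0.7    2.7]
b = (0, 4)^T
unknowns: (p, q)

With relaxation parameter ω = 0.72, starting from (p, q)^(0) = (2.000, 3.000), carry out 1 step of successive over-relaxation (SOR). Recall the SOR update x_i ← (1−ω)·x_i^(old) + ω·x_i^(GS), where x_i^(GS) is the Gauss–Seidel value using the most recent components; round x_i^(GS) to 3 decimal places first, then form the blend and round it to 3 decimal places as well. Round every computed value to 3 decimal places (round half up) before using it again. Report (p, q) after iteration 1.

(1.486, 1.629)

Iteration 1:
  p: GS value = (0 - (3)·3.000) / (-7) = 1.286;  p ← (1−ω)·2.000 + ω·1.286 = 1.486
  q: GS value = (4 - (0.7)·1.486) / (2.7) = 1.096;  q ← (1−ω)·3.000 + ω·1.096 = 1.629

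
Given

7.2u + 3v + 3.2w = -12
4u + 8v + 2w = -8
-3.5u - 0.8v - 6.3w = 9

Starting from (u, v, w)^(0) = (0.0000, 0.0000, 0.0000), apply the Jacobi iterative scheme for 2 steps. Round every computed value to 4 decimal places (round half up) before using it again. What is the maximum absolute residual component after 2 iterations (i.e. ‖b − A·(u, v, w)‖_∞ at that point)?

6.9409

Iteration 1:
  u = (-12 - (3)·0.0000 - (3.2)·0.0000) / (7.2) = -1.6667
  v = (-8 - (4)·0.0000 - (2)·0.0000) / (8) = -1.0000
  w = (9 - (-3.5)·0.0000 - (-0.8)·0.0000) / (-6.3) = -1.4286
Iteration 2:
  u = (-12 - (3)·-1.0000 - (3.2)·-1.4286) / (7.2) = -0.6151
  v = (-8 - (4)·-1.6667 - (2)·-1.4286) / (8) = 0.1905
  w = (9 - (-3.5)·-1.6667 - (-0.8)·-1.0000) / (-6.3) = -0.3756
Residual b − A·x = (-6.9409, -6.3124, 4.6333); ∞-norm = 6.9409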